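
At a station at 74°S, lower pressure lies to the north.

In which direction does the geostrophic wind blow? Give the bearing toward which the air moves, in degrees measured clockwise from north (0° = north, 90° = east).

270°

The pressure-gradient force points toward the north (bearing 000°).
Geostrophic balance: in the Southern Hemisphere the Coriolis force deflects motion to the left, so the geostrophic wind blows 90° to the left of the pressure-gradient force (low pressure on the right).
Rotating 000° by 90° counterclockwise gives 270° — the wind blows toward the west.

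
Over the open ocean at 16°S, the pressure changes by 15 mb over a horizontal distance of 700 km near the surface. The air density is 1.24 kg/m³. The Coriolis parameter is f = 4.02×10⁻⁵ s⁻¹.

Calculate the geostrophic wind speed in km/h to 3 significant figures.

Pressure gradient: |∂P/∂n| = 1500 Pa / 700000 m = 2.14×10⁻³ Pa/m
Geostrophic balance (pressure-gradient force = Coriolis force):
V_g = (1/(fρ)) |∂P/∂n| = 2.14×10⁻³ / (4.02×10⁻⁵ × 1.24) = 43.0 m/s
Converting: 43.0 m/s × 3.6 = 155 km/h

155 km/h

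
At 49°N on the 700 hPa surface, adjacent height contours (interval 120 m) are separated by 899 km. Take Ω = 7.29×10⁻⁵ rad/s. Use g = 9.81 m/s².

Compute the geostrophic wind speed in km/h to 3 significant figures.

42.8 km/h

Coriolis parameter at 49°N:
f = 2Ω sin φ = 2 × 7.29×10⁻⁵ × sin 49° = 1.10×10⁻⁴ s⁻¹
Height gradient: |∂Z/∂n| = 120 m / 899000 m = 1.33×10⁻⁴
On a pressure surface, geostrophic balance gives V_g = (g/f)|∂Z/∂n|:
V_g = 9.81 × 1.33×10⁻⁴ / 1.10×10⁻⁴ = 11.9 m/s
Converting: 11.9 m/s × 3.6 = 42.8 km/h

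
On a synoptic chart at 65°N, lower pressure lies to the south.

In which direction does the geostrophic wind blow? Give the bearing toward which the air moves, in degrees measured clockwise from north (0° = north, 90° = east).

The pressure-gradient force points toward the south (bearing 180°).
Geostrophic balance: in the Northern Hemisphere the Coriolis force deflects motion to the right, so the geostrophic wind blows 90° to the right of the pressure-gradient force (low pressure on the left).
Rotating 180° by 90° clockwise gives 270° — the wind blows toward the west.

270°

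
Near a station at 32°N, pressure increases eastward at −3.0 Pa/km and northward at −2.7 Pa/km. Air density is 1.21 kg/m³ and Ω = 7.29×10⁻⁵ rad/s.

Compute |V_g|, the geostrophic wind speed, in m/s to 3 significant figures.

43.2 m/s

Coriolis parameter at 32°N:
f = 2Ω sin φ = 2 × 7.29×10⁻⁵ × sin 32° = 7.73×10⁻⁵ s⁻¹
Component geostrophic relations (x east, y north):
u_g = −(1/(fρ)) ∂P/∂y,  v_g = (1/(fρ)) ∂P/∂x
u_g = −(−2.7×10⁻³)/(7.73×10⁻⁵ × 1.21) = 28.9 m/s;  v_g = (−3.0×10⁻³)/(7.73×10⁻⁵ × 1.21) = −32.1 m/s
|V_g| = √(u_g² + v_g²) = 43.2 m/s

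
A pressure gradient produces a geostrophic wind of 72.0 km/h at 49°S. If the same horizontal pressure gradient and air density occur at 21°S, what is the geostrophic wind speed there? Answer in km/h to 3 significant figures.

152 km/h

With the same pressure gradient and density, V_g ∝ 1/f ∝ 1/sin φ.
V₂ = V₁ · sin φ₁ / sin φ₂ = 72.0 × sin 49° / sin 21°
V₂ = 72.0 × 0.7547/0.3584 = 152 km/h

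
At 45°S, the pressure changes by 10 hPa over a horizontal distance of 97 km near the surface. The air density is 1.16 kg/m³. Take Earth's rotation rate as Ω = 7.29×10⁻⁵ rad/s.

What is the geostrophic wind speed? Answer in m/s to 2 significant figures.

86 m/s

Coriolis parameter at 45°S:
f = 2Ω sin φ = 2 × 7.29×10⁻⁵ × sin 45° = 1.03×10⁻⁴ s⁻¹
Pressure gradient: |∂P/∂n| = 1000 Pa / 97000 m = 1.03×10⁻² Pa/m
Geostrophic balance (pressure-gradient force = Coriolis force):
V_g = (1/(fρ)) |∂P/∂n| = 1.03×10⁻² / (1.03×10⁻⁴ × 1.16) = 86.2 m/s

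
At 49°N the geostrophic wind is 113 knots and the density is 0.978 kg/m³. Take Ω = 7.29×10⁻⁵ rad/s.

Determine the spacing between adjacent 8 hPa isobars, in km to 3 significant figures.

128 km

Coriolis parameter at 49°N:
f = 2Ω sin φ = 2 × 7.29×10⁻⁵ × sin 49° = 1.10×10⁻⁴ s⁻¹
Wind speed in SI: 113 knots = 58.1 m/s
Geostrophic balance rearranged: |∂P/∂n| = f ρ V_g
|∂P/∂n| = 1.10×10⁻⁴ × 0.978 × 58.1 = 6.26×10⁻³ Pa/m
Isobar spacing: Δn = ΔP/|∂P/∂n| = 800 Pa / 6.26×10⁻³ Pa/m = 127878 m ≈ 128 km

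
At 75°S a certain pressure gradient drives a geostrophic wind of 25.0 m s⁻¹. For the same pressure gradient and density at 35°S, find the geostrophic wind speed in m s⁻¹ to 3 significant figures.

42.1 m s⁻¹

With the same pressure gradient and density, V_g ∝ 1/f ∝ 1/sin φ.
V₂ = V₁ · sin φ₁ / sin φ₂ = 25.0 × sin 75° / sin 35°
V₂ = 25.0 × 0.9659/0.5736 = 42.1 m s⁻¹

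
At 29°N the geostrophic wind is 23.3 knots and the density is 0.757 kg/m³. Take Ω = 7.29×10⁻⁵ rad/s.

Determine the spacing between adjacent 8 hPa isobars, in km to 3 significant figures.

1250 km

Coriolis parameter at 29°N:
f = 2Ω sin φ = 2 × 7.29×10⁻⁵ × sin 29° = 7.07×10⁻⁵ s⁻¹
Wind speed in SI: 23.3 knots = 12.0 m/s
Geostrophic balance rearranged: |∂P/∂n| = f ρ V_g
|∂P/∂n| = 7.07×10⁻⁵ × 0.757 × 12.0 = 6.41×10⁻⁴ Pa/m
Isobar spacing: Δn = ΔP/|∂P/∂n| = 800 Pa / 6.41×10⁻⁴ Pa/m = 1247301 m ≈ 1250 km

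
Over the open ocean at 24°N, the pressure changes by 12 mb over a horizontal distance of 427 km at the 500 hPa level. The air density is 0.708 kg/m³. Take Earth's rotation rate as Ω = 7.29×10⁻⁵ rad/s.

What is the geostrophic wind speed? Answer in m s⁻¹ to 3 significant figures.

66.9 m s⁻¹

Coriolis parameter at 24°N:
f = 2Ω sin φ = 2 × 7.29×10⁻⁵ × sin 24° = 5.93×10⁻⁵ s⁻¹
Pressure gradient: |∂P/∂n| = 1200 Pa / 427000 m = 2.81×10⁻³ Pa/m
Geostrophic balance (pressure-gradient force = Coriolis force):
V_g = (1/(fρ)) |∂P/∂n| = 2.81×10⁻³ / (5.93×10⁻⁵ × 0.708) = 66.9 m/s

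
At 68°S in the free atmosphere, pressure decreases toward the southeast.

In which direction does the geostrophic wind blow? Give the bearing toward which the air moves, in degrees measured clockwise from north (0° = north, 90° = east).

The pressure-gradient force points toward the southeast (bearing 135°).
Geostrophic balance: in the Southern Hemisphere the Coriolis force deflects motion to the left, so the geostrophic wind blows 90° to the left of the pressure-gradient force (low pressure on the right).
Rotating 135° by 90° counterclockwise gives 045° — the wind blows toward the northeast.

045°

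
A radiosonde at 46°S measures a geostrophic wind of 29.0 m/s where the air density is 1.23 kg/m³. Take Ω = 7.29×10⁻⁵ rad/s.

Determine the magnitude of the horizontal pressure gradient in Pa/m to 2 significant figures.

3.7×10⁻³ Pa/m

Coriolis parameter at 46°S:
f = 2Ω sin φ = 2 × 7.29×10⁻⁵ × sin 46° = 1.05×10⁻⁴ s⁻¹
Geostrophic balance rearranged: |∂P/∂n| = f ρ V_g
|∂P/∂n| = 1.05×10⁻⁴ × 1.23 × 29.0 = 3.74×10⁻³ Pa/m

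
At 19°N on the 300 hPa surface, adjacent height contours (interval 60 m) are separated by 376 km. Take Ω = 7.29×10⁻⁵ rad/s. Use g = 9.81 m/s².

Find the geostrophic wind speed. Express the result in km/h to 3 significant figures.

Coriolis parameter at 19°N:
f = 2Ω sin φ = 2 × 7.29×10⁻⁵ × sin 19° = 4.75×10⁻⁵ s⁻¹
Height gradient: |∂Z/∂n| = 60 m / 376000 m = 1.60×10⁻⁴
On a pressure surface, geostrophic balance gives V_g = (g/f)|∂Z/∂n|:
V_g = 9.81 × 1.60×10⁻⁴ / 4.75×10⁻⁵ = 33.0 m/s
Converting: 33.0 m/s × 3.6 = 119 km/h

119 km/h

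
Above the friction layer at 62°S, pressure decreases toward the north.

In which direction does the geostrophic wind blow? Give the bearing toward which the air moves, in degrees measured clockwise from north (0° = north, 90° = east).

The pressure-gradient force points toward the north (bearing 000°).
Geostrophic balance: in the Southern Hemisphere the Coriolis force deflects motion to the left, so the geostrophic wind blows 90° to the left of the pressure-gradient force (low pressure on the right).
Rotating 000° by 90° counterclockwise gives 270° — the wind blows toward the west.

270°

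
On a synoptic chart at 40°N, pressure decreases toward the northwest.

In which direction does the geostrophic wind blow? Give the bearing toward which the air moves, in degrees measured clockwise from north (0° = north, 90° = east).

045°

The pressure-gradient force points toward the northwest (bearing 315°).
Geostrophic balance: in the Northern Hemisphere the Coriolis force deflects motion to the right, so the geostrophic wind blows 90° to the right of the pressure-gradient force (low pressure on the left).
Rotating 315° by 90° clockwise gives 045° — the wind blows toward the northeast.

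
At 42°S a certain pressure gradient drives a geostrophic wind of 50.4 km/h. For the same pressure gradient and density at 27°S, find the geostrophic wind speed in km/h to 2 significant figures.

With the same pressure gradient and density, V_g ∝ 1/f ∝ 1/sin φ.
V₂ = V₁ · sin φ₁ / sin φ₂ = 50.4 × sin 42° / sin 27°
V₂ = 50.4 × 0.6691/0.4540 = 74 km/h

74 km/h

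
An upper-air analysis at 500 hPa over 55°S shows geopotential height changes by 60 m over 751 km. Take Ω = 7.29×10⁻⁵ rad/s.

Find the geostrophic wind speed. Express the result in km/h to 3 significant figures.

23.6 km/h

Coriolis parameter at 55°S:
f = 2Ω sin φ = 2 × 7.29×10⁻⁵ × sin 55° = 1.19×10⁻⁴ s⁻¹
Height gradient: |∂Z/∂n| = 60 m / 751000 m = 7.99×10⁻⁵
On a pressure surface, geostrophic balance gives V_g = (g/f)|∂Z/∂n|:
V_g = 9.81 × 7.99×10⁻⁵ / 1.19×10⁻⁴ = 6.56 m/s
Converting: 6.56 m/s × 3.6 = 23.6 km/h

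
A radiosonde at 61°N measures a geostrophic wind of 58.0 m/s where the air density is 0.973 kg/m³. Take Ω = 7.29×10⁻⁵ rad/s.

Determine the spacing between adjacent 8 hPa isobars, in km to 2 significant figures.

Coriolis parameter at 61°N:
f = 2Ω sin φ = 2 × 7.29×10⁻⁵ × sin 61° = 1.28×10⁻⁴ s⁻¹
Geostrophic balance rearranged: |∂P/∂n| = f ρ V_g
|∂P/∂n| = 1.28×10⁻⁴ × 0.973 × 58.0 = 7.20×10⁻³ Pa/m
Isobar spacing: Δn = ΔP/|∂P/∂n| = 800 Pa / 7.20×10⁻³ Pa/m = 111166 m ≈ 110 km

110 km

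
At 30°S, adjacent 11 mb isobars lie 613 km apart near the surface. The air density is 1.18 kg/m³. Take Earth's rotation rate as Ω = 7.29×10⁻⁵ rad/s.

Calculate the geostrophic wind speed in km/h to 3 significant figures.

Coriolis parameter at 30°S:
f = 2Ω sin φ = 2 × 7.29×10⁻⁵ × sin 30° = 7.29×10⁻⁵ s⁻¹
Pressure gradient: |∂P/∂n| = 1100 Pa / 613000 m = 1.79×10⁻³ Pa/m
Geostrophic balance (pressure-gradient force = Coriolis force):
V_g = (1/(fρ)) |∂P/∂n| = 1.79×10⁻³ / (7.29×10⁻⁵ × 1.18) = 20.9 m/s
Converting: 20.9 m/s × 3.6 = 75.1 km/h

75.1 km/h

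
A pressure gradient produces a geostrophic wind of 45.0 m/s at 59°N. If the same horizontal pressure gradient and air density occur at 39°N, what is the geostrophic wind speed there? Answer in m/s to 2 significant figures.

61 m/s

With the same pressure gradient and density, V_g ∝ 1/f ∝ 1/sin φ.
V₂ = V₁ · sin φ₁ / sin φ₂ = 45.0 × sin 59° / sin 39°
V₂ = 45.0 × 0.8572/0.6293 = 61 m/s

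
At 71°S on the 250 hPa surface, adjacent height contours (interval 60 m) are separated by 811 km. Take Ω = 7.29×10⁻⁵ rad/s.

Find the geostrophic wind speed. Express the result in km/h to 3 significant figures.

Coriolis parameter at 71°S:
f = 2Ω sin φ = 2 × 7.29×10⁻⁵ × sin 71° = 1.38×10⁻⁴ s⁻¹
Height gradient: |∂Z/∂n| = 60 m / 811000 m = 7.40×10⁻⁵
On a pressure surface, geostrophic balance gives V_g = (g/f)|∂Z/∂n|:
V_g = 9.81 × 7.40×10⁻⁵ / 1.38×10⁻⁴ = 5.26 m/s
Converting: 5.26 m/s × 3.6 = 19.0 km/h

19.0 km/h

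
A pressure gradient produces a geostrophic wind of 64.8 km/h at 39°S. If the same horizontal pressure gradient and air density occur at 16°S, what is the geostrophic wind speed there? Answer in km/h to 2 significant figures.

With the same pressure gradient and density, V_g ∝ 1/f ∝ 1/sin φ.
V₂ = V₁ · sin φ₁ / sin φ₂ = 64.8 × sin 39° / sin 16°
V₂ = 64.8 × 0.6293/0.2756 = 150 km/h

150 km/h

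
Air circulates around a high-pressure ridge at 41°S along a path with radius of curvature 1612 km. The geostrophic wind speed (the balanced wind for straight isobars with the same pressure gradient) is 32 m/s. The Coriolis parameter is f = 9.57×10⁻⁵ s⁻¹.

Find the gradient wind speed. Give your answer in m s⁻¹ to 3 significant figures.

Around a high, pressure-gradient force acts outward with centrifugal, so Coriolis balances both:
fV = (1/ρ)|∂P/∂n| + V²/R  →  V² − fR·V + fR·V_g = 0
With fR = 9.57×10⁻⁵ × 1612×10³ m = 154 m/s:
V = [fR − √((fR)² − 4 fR V_g)]/2 = [154 − √(154² − 4×154×32)]/2 = 45.3 m/s
Supergeostrophic (V > V_g = 32 m/s), as expected around a high.

45.3 m s⁻¹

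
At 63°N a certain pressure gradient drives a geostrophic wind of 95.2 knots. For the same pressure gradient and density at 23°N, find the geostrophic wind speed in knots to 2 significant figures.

220 knots

With the same pressure gradient and density, V_g ∝ 1/f ∝ 1/sin φ.
V₂ = V₁ · sin φ₁ / sin φ₂ = 95.2 × sin 63° / sin 23°
V₂ = 95.2 × 0.8910/0.3907 = 220 knots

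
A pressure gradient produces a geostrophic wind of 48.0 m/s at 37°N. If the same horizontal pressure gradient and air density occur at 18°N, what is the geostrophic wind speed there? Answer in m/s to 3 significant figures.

93.5 m/s

With the same pressure gradient and density, V_g ∝ 1/f ∝ 1/sin φ.
V₂ = V₁ · sin φ₁ / sin φ₂ = 48.0 × sin 37° / sin 18°
V₂ = 48.0 × 0.6018/0.3090 = 93.5 m/s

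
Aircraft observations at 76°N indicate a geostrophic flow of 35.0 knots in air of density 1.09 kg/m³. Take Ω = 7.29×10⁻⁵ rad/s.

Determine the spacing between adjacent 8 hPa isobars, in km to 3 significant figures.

Coriolis parameter at 76°N:
f = 2Ω sin φ = 2 × 7.29×10⁻⁵ × sin 76° = 1.41×10⁻⁴ s⁻¹
Wind speed in SI: 35.0 knots = 18.0 m/s
Geostrophic balance rearranged: |∂P/∂n| = f ρ V_g
|∂P/∂n| = 1.41×10⁻⁴ × 1.09 × 18.0 = 2.78×10⁻³ Pa/m
Isobar spacing: Δn = ΔP/|∂P/∂n| = 800 Pa / 2.78×10⁻³ Pa/m = 288135 m ≈ 288 km

288 km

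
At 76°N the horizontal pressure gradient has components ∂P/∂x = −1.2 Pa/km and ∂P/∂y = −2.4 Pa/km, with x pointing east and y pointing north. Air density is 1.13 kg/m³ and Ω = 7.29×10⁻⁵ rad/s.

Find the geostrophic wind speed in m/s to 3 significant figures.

Coriolis parameter at 76°N:
f = 2Ω sin φ = 2 × 7.29×10⁻⁵ × sin 76° = 1.41×10⁻⁴ s⁻¹
Component geostrophic relations (x east, y north):
u_g = −(1/(fρ)) ∂P/∂y,  v_g = (1/(fρ)) ∂P/∂x
u_g = −(−2.4×10⁻³)/(1.41×10⁻⁴ × 1.13) = 15.0 m/s;  v_g = (−1.2×10⁻³)/(1.41×10⁻⁴ × 1.13) = −7.51 m/s
|V_g| = √(u_g² + v_g²) = 16.8 m/s

16.8 m/s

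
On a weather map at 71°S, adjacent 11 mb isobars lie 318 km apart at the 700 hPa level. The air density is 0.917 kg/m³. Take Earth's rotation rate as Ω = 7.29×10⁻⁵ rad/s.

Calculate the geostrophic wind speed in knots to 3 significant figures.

Coriolis parameter at 71°S:
f = 2Ω sin φ = 2 × 7.29×10⁻⁵ × sin 71° = 1.38×10⁻⁴ s⁻¹
Pressure gradient: |∂P/∂n| = 1100 Pa / 318000 m = 3.46×10⁻³ Pa/m
Geostrophic balance (pressure-gradient force = Coriolis force):
V_g = (1/(fρ)) |∂P/∂n| = 3.46×10⁻³ / (1.38×10⁻⁴ × 0.917) = 27.4 m/s
Converting: 27.4 m/s × 1.944 = 53.2 knots

53.2 knots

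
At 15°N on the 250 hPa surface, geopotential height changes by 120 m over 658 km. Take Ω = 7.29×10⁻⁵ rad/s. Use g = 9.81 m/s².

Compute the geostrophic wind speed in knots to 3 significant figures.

Coriolis parameter at 15°N:
f = 2Ω sin φ = 2 × 7.29×10⁻⁵ × sin 15° = 3.77×10⁻⁵ s⁻¹
Height gradient: |∂Z/∂n| = 120 m / 658000 m = 1.82×10⁻⁴
On a pressure surface, geostrophic balance gives V_g = (g/f)|∂Z/∂n|:
V_g = 9.81 × 1.82×10⁻⁴ / 3.77×10⁻⁵ = 47.4 m/s
Converting: 47.4 m/s × 1.944 = 92.2 knots

92.2 knots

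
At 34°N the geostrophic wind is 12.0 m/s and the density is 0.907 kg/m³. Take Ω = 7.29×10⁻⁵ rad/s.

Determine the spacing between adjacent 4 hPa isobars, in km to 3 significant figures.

451 km

Coriolis parameter at 34°N:
f = 2Ω sin φ = 2 × 7.29×10⁻⁵ × sin 34° = 8.15×10⁻⁵ s⁻¹
Geostrophic balance rearranged: |∂P/∂n| = f ρ V_g
|∂P/∂n| = 8.15×10⁻⁵ × 0.907 × 12.0 = 8.87×10⁻⁴ Pa/m
Isobar spacing: Δn = ΔP/|∂P/∂n| = 400 Pa / 8.87×10⁻⁴ Pa/m = 450767 m ≈ 451 km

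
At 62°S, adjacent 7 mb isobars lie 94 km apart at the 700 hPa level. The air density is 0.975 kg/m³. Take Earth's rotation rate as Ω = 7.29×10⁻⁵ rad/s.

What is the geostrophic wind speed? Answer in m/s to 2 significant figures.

Coriolis parameter at 62°S:
f = 2Ω sin φ = 2 × 7.29×10⁻⁵ × sin 62° = 1.29×10⁻⁴ s⁻¹
Pressure gradient: |∂P/∂n| = 700 Pa / 94000 m = 7.45×10⁻³ Pa/m
Geostrophic balance (pressure-gradient force = Coriolis force):
V_g = (1/(fρ)) |∂P/∂n| = 7.45×10⁻³ / (1.29×10⁻⁴ × 0.975) = 59.3 m/s

59 m/s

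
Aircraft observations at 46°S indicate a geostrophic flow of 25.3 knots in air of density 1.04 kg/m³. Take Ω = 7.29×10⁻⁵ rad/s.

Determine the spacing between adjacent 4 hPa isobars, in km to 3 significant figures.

282 km

Coriolis parameter at 46°S:
f = 2Ω sin φ = 2 × 7.29×10⁻⁵ × sin 46° = 1.05×10⁻⁴ s⁻¹
Wind speed in SI: 25.3 knots = 13.0 m/s
Geostrophic balance rearranged: |∂P/∂n| = f ρ V_g
|∂P/∂n| = 1.05×10⁻⁴ × 1.04 × 13.0 = 1.42×10⁻³ Pa/m
Isobar spacing: Δn = ΔP/|∂P/∂n| = 400 Pa / 1.42×10⁻³ Pa/m = 281758 m ≈ 282 km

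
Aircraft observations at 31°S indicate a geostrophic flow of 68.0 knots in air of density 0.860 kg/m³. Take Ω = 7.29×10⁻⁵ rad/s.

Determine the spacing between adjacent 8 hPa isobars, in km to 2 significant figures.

Coriolis parameter at 31°S:
f = 2Ω sin φ = 2 × 7.29×10⁻⁵ × sin 31° = 7.51×10⁻⁵ s⁻¹
Wind speed in SI: 68.0 knots = 35.0 m/s
Geostrophic balance rearranged: |∂P/∂n| = f ρ V_g
|∂P/∂n| = 7.51×10⁻⁵ × 0.860 × 35.0 = 2.26×10⁻³ Pa/m
Isobar spacing: Δn = ΔP/|∂P/∂n| = 800 Pa / 2.26×10⁻³ Pa/m = 354118 m ≈ 350 km

350 km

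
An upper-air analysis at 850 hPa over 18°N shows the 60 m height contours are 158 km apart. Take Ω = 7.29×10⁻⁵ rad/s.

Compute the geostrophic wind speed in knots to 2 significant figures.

Coriolis parameter at 18°N:
f = 2Ω sin φ = 2 × 7.29×10⁻⁵ × sin 18° = 4.51×10⁻⁵ s⁻¹
Height gradient: |∂Z/∂n| = 60 m / 158000 m = 3.80×10⁻⁴
On a pressure surface, geostrophic balance gives V_g = (g/f)|∂Z/∂n|:
V_g = 9.81 × 3.80×10⁻⁴ / 4.51×10⁻⁵ = 82.7 m/s
Converting: 82.7 m/s × 1.944 = 160 knots

160 knots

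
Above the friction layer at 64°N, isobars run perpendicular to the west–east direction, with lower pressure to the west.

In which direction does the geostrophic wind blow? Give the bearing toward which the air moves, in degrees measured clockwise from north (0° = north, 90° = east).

000°

The pressure-gradient force points toward the west (bearing 270°).
Geostrophic balance: in the Northern Hemisphere the Coriolis force deflects motion to the right, so the geostrophic wind blows 90° to the right of the pressure-gradient force (low pressure on the left).
Rotating 270° by 90° clockwise gives 000° — the wind blows toward the north.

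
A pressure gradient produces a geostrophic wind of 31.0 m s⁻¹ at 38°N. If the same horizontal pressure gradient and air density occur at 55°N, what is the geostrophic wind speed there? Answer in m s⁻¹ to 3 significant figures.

23.3 m s⁻¹

With the same pressure gradient and density, V_g ∝ 1/f ∝ 1/sin φ.
V₂ = V₁ · sin φ₁ / sin φ₂ = 31.0 × sin 38° / sin 55°
V₂ = 31.0 × 0.6157/0.8192 = 23.3 m s⁻¹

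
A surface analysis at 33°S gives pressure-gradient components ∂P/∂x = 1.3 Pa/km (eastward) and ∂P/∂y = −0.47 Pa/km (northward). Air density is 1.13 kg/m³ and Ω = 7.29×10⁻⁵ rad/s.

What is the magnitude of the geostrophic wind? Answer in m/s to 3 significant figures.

Coriolis parameter at 33°S:
f = 2Ω sin φ = 2 × 7.29×10⁻⁵ × sin 33° = 7.94×10⁻⁵ s⁻¹
In the Southern Hemisphere f is negative: f = −7.94×10⁻⁵ s⁻¹.
Component geostrophic relations (x east, y north):
u_g = −(1/(fρ)) ∂P/∂y,  v_g = (1/(fρ)) ∂P/∂x
u_g = −(−0.47×10⁻³)/(−7.94×10⁻⁵ × 1.13) = −5.24 m/s;  v_g = (1.3×10⁻³)/(−7.94×10⁻⁵ × 1.13) = −14.5 m/s
|V_g| = √(u_g² + v_g²) = 15.4 m/s

15.4 m/s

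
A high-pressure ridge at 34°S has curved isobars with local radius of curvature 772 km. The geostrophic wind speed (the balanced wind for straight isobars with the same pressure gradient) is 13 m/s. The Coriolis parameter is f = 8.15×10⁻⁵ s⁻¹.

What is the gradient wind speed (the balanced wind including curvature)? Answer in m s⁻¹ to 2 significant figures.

Around a high, pressure-gradient force acts outward with centrifugal, so Coriolis balances both:
fV = (1/ρ)|∂P/∂n| + V²/R  →  V² − fR·V + fR·V_g = 0
With fR = 8.15×10⁻⁵ × 772×10³ m = 62.9 m/s:
V = [fR − √((fR)² − 4 fR V_g)]/2 = [62.9 − √(62.9² − 4×62.9×13)]/2 = 18.4 m/s
Supergeostrophic (V > V_g = 13 m/s), as expected around a high.

18 m s⁻¹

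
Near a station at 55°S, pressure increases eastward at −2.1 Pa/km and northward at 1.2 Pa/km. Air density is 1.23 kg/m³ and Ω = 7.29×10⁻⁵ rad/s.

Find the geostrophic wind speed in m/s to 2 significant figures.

16 m/s

Coriolis parameter at 55°S:
f = 2Ω sin φ = 2 × 7.29×10⁻⁵ × sin 55° = 1.19×10⁻⁴ s⁻¹
In the Southern Hemisphere f is negative: f = −1.19×10⁻⁴ s⁻¹.
Component geostrophic relations (x east, y north):
u_g = −(1/(fρ)) ∂P/∂y,  v_g = (1/(fρ)) ∂P/∂x
u_g = −(1.2×10⁻³)/(−1.19×10⁻⁴ × 1.23) = 8.17 m/s;  v_g = (−2.1×10⁻³)/(−1.19×10⁻⁴ × 1.23) = 14.3 m/s
|V_g| = √(u_g² + v_g²) = 16.5 m/s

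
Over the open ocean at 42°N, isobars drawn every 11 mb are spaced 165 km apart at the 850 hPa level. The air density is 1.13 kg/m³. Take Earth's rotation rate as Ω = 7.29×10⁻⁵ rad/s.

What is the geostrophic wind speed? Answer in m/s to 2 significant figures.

Coriolis parameter at 42°N:
f = 2Ω sin φ = 2 × 7.29×10⁻⁵ × sin 42° = 9.76×10⁻⁵ s⁻¹
Pressure gradient: |∂P/∂n| = 1100 Pa / 165000 m = 6.67×10⁻³ Pa/m
Geostrophic balance (pressure-gradient force = Coriolis force):
V_g = (1/(fρ)) |∂P/∂n| = 6.67×10⁻³ / (9.76×10⁻⁵ × 1.13) = 60.5 m/s

60 m/s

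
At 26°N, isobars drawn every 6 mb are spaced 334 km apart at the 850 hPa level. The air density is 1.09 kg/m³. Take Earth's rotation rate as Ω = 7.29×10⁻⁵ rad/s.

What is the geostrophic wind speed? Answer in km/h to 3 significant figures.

Coriolis parameter at 26°N:
f = 2Ω sin φ = 2 × 7.29×10⁻⁵ × sin 26° = 6.39×10⁻⁵ s⁻¹
Pressure gradient: |∂P/∂n| = 600 Pa / 334000 m = 1.80×10⁻³ Pa/m
Geostrophic balance (pressure-gradient force = Coriolis force):
V_g = (1/(fρ)) |∂P/∂n| = 1.80×10⁻³ / (6.39×10⁻⁵ × 1.09) = 25.8 m/s
Converting: 25.8 m/s × 3.6 = 92.8 km/h

92.8 km/h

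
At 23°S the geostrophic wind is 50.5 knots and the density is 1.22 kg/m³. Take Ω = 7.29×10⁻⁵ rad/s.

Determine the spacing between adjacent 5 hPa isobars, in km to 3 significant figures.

277 km

Coriolis parameter at 23°S:
f = 2Ω sin φ = 2 × 7.29×10⁻⁵ × sin 23° = 5.70×10⁻⁵ s⁻¹
Wind speed in SI: 50.5 knots = 26.0 m/s
Geostrophic balance rearranged: |∂P/∂n| = f ρ V_g
|∂P/∂n| = 5.70×10⁻⁵ × 1.22 × 26.0 = 1.81×10⁻³ Pa/m
Isobar spacing: Δn = ΔP/|∂P/∂n| = 500 Pa / 1.81×10⁻³ Pa/m = 276914 m ≈ 277 km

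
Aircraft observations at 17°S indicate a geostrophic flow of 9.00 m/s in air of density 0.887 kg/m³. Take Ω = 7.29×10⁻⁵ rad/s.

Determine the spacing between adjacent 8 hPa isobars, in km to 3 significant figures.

Coriolis parameter at 17°S:
f = 2Ω sin φ = 2 × 7.29×10⁻⁵ × sin 17° = 4.26×10⁻⁵ s⁻¹
Geostrophic balance rearranged: |∂P/∂n| = f ρ V_g
|∂P/∂n| = 4.26×10⁻⁵ × 0.887 × 9.00 = 3.40×10⁻⁴ Pa/m
Isobar spacing: Δn = ΔP/|∂P/∂n| = 800 Pa / 3.40×10⁻⁴ Pa/m = 2350883 m ≈ 2350 km

2350 km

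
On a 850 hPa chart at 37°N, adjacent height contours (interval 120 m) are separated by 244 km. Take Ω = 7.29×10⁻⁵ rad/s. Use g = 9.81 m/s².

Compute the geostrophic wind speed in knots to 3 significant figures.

107 knots

Coriolis parameter at 37°N:
f = 2Ω sin φ = 2 × 7.29×10⁻⁵ × sin 37° = 8.77×10⁻⁵ s⁻¹
Height gradient: |∂Z/∂n| = 120 m / 244000 m = 4.92×10⁻⁴
On a pressure surface, geostrophic balance gives V_g = (g/f)|∂Z/∂n|:
V_g = 9.81 × 4.92×10⁻⁴ / 8.77×10⁻⁵ = 55.0 m/s
Converting: 55.0 m/s × 1.944 = 107 knots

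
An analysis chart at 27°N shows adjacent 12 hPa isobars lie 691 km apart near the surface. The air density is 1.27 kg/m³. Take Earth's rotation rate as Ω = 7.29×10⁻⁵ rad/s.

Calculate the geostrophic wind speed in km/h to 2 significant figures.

Coriolis parameter at 27°N:
f = 2Ω sin φ = 2 × 7.29×10⁻⁵ × sin 27° = 6.62×10⁻⁵ s⁻¹
Pressure gradient: |∂P/∂n| = 1200 Pa / 691000 m = 1.74×10⁻³ Pa/m
Geostrophic balance (pressure-gradient force = Coriolis force):
V_g = (1/(fρ)) |∂P/∂n| = 1.74×10⁻³ / (6.62×10⁻⁵ × 1.27) = 20.7 m/s
Converting: 20.7 m/s × 3.6 = 74 km/h

74 km/h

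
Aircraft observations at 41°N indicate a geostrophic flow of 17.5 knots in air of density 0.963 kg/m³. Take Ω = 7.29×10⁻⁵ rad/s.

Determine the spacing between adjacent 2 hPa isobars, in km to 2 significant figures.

Coriolis parameter at 41°N:
f = 2Ω sin φ = 2 × 7.29×10⁻⁵ × sin 41° = 9.57×10⁻⁵ s⁻¹
Wind speed in SI: 17.5 knots = 9.00 m/s
Geostrophic balance rearranged: |∂P/∂n| = f ρ V_g
|∂P/∂n| = 9.57×10⁻⁵ × 0.963 × 9.00 = 8.29×10⁻⁴ Pa/m
Isobar spacing: Δn = ΔP/|∂P/∂n| = 200 Pa / 8.29×10⁻⁴ Pa/m = 241172 m ≈ 240 km

240 km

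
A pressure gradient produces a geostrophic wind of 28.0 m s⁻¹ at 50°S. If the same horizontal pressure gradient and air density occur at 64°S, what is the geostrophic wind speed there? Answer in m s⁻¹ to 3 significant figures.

With the same pressure gradient and density, V_g ∝ 1/f ∝ 1/sin φ.
V₂ = V₁ · sin φ₁ / sin φ₂ = 28.0 × sin 50° / sin 64°
V₂ = 28.0 × 0.7660/0.8988 = 23.9 m s⁻¹

23.9 m s⁻¹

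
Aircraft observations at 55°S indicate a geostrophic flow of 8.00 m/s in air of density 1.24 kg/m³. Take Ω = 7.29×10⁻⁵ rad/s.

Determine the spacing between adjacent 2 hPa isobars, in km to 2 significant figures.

170 km

Coriolis parameter at 55°S:
f = 2Ω sin φ = 2 × 7.29×10⁻⁵ × sin 55° = 1.19×10⁻⁴ s⁻¹
Geostrophic balance rearranged: |∂P/∂n| = f ρ V_g
|∂P/∂n| = 1.19×10⁻⁴ × 1.24 × 8.00 = 1.18×10⁻³ Pa/m
Isobar spacing: Δn = ΔP/|∂P/∂n| = 200 Pa / 1.18×10⁻³ Pa/m = 168809 m ≈ 170 km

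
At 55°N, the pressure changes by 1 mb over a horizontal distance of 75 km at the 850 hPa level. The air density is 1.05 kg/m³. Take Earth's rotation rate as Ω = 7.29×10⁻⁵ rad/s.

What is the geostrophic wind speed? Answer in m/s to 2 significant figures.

11 m/s

Coriolis parameter at 55°N:
f = 2Ω sin φ = 2 × 7.29×10⁻⁵ × sin 55° = 1.19×10⁻⁴ s⁻¹
Pressure gradient: |∂P/∂n| = 100 Pa / 75000 m = 1.33×10⁻³ Pa/m
Geostrophic balance (pressure-gradient force = Coriolis force):
V_g = (1/(fρ)) |∂P/∂n| = 1.33×10⁻³ / (1.19×10⁻⁴ × 1.05) = 10.6 m/s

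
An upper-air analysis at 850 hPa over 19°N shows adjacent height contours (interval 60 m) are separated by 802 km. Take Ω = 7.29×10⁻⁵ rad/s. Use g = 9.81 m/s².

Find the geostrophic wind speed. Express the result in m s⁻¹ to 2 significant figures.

15 m s⁻¹

Coriolis parameter at 19°N:
f = 2Ω sin φ = 2 × 7.29×10⁻⁵ × sin 19° = 4.75×10⁻⁵ s⁻¹
Height gradient: |∂Z/∂n| = 60 m / 802000 m = 7.48×10⁻⁵
On a pressure surface, geostrophic balance gives V_g = (g/f)|∂Z/∂n|:
V_g = 9.81 × 7.48×10⁻⁵ / 4.75×10⁻⁵ = 15.5 m/s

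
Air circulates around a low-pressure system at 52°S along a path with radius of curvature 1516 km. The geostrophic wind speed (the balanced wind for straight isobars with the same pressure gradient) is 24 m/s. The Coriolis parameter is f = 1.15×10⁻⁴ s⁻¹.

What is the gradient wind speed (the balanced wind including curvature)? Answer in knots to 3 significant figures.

41.6 knots

Around a low, centrifugal force acts outward with Coriolis, so pressure-gradient force balances both:
(1/ρ)|∂P/∂n| = fV + V²/R  →  V² + fR·V − fR·V_g = 0
With fR = 1.15×10⁻⁴ × 1516×10³ m = 174 m/s:
V = [−fR + √((fR)² + 4 fR V_g)]/2 = [−174 + √(174² + 4×174×24)]/2 = 21.4 m/s
Subgeostrophic (V < V_g = 24 m/s), as expected around a low.
Converting: 21.4 m/s × 1.944 = 41.6 knots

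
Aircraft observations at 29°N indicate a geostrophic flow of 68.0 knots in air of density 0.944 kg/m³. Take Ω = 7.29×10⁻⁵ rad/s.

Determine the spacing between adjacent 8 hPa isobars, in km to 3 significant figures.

Coriolis parameter at 29°N:
f = 2Ω sin φ = 2 × 7.29×10⁻⁵ × sin 29° = 7.07×10⁻⁵ s⁻¹
Wind speed in SI: 68.0 knots = 35.0 m/s
Geostrophic balance rearranged: |∂P/∂n| = f ρ V_g
|∂P/∂n| = 7.07×10⁻⁵ × 0.944 × 35.0 = 2.33×10⁻³ Pa/m
Isobar spacing: Δn = ΔP/|∂P/∂n| = 800 Pa / 2.33×10⁻³ Pa/m = 342722 m ≈ 343 km

343 km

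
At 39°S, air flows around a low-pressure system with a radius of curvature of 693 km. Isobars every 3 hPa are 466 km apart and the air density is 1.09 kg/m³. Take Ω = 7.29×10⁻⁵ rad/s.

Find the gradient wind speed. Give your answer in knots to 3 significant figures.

Coriolis parameter at 39°S:
f = 2Ω sin φ = 2 × 7.29×10⁻⁵ × sin 39° = 9.18×10⁻⁵ s⁻¹
Pressure gradient: |∂P/∂n| = 300 Pa / 466000 m = 6.44×10⁻⁴ Pa/m
Geostrophic speed: V_g = |∂P/∂n|/(fρ) = 6.44×10⁻⁴/(9.18×10⁻⁵ × 1.09) = 6.44 m/s
Around a low, centrifugal force acts outward with Coriolis, so pressure-gradient force balances both:
(1/ρ)|∂P/∂n| = fV + V²/R  →  V² + fR·V − fR·V_g = 0
With fR = 9.18×10⁻⁵ × 693×10³ m = 63.6 m/s:
V = [−fR + √((fR)² + 4 fR V_g)]/2 = [−63.6 + √(63.6² + 4×63.6×6.44)]/2 = 5.89 m/s
Subgeostrophic (V < V_g = 6.44 m/s), as expected around a low.
Converting: 5.89 m/s × 1.944 = 11.5 knots

11.5 knots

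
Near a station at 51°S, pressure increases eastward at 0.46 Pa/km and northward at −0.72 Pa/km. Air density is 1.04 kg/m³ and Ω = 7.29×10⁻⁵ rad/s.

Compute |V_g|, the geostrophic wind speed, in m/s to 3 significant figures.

Coriolis parameter at 51°S:
f = 2Ω sin φ = 2 × 7.29×10⁻⁵ × sin 51° = 1.13×10⁻⁴ s⁻¹
In the Southern Hemisphere f is negative: f = −1.13×10⁻⁴ s⁻¹.
Component geostrophic relations (x east, y north):
u_g = −(1/(fρ)) ∂P/∂y,  v_g = (1/(fρ)) ∂P/∂x
u_g = −(−0.72×10⁻³)/(−1.13×10⁻⁴ × 1.04) = −6.11 m/s;  v_g = (0.46×10⁻³)/(−1.13×10⁻⁴ × 1.04) = −3.90 m/s
|V_g| = √(u_g² + v_g²) = 7.25 m/s

7.25 m/s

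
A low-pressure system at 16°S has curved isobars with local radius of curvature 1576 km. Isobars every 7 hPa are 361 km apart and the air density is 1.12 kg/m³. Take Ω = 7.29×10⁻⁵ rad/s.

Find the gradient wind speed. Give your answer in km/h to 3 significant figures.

106 km/h

Coriolis parameter at 16°S:
f = 2Ω sin φ = 2 × 7.29×10⁻⁵ × sin 16° = 4.02×10⁻⁵ s⁻¹
Pressure gradient: |∂P/∂n| = 700 Pa / 361000 m = 1.94×10⁻³ Pa/m
Geostrophic speed: V_g = |∂P/∂n|/(fρ) = 1.94×10⁻³/(4.02×10⁻⁵ × 1.12) = 43.1 m/s
Around a low, centrifugal force acts outward with Coriolis, so pressure-gradient force balances both:
(1/ρ)|∂P/∂n| = fV + V²/R  →  V² + fR·V − fR·V_g = 0
With fR = 4.02×10⁻⁵ × 1576×10³ m = 63.3 m/s:
V = [−fR + √((fR)² + 4 fR V_g)]/2 = [−63.3 + √(63.3² + 4×63.3×43.1)]/2 = 29.4 m/s
Subgeostrophic (V < V_g = 43.1 m/s), as expected around a low.
Converting: 29.4 m/s × 3.6 = 106 km/h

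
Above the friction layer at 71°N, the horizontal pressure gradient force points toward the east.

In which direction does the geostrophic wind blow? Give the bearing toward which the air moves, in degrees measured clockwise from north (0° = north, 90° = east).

180°

The pressure-gradient force points toward the east (bearing 090°).
Geostrophic balance: in the Northern Hemisphere the Coriolis force deflects motion to the right, so the geostrophic wind blows 90° to the right of the pressure-gradient force (low pressure on the left).
Rotating 090° by 90° clockwise gives 180° — the wind blows toward the south.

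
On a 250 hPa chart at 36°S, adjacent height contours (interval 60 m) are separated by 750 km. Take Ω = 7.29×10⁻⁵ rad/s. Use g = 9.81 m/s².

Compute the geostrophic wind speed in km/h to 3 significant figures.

33.0 km/h

Coriolis parameter at 36°S:
f = 2Ω sin φ = 2 × 7.29×10⁻⁵ × sin 36° = 8.57×10⁻⁵ s⁻¹
Height gradient: |∂Z/∂n| = 60 m / 750000 m = 8.00×10⁻⁵
On a pressure surface, geostrophic balance gives V_g = (g/f)|∂Z/∂n|:
V_g = 9.81 × 8.00×10⁻⁵ / 8.57×10⁻⁵ = 9.16 m/s
Converting: 9.16 m/s × 3.6 = 33.0 km/h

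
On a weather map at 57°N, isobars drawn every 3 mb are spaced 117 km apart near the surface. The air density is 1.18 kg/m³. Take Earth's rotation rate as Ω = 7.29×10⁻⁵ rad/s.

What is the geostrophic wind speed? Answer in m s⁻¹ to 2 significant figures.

Coriolis parameter at 57°N:
f = 2Ω sin φ = 2 × 7.29×10⁻⁵ × sin 57° = 1.22×10⁻⁴ s⁻¹
Pressure gradient: |∂P/∂n| = 300 Pa / 117000 m = 2.56×10⁻³ Pa/m
Geostrophic balance (pressure-gradient force = Coriolis force):
V_g = (1/(fρ)) |∂P/∂n| = 2.56×10⁻³ / (1.22×10⁻⁴ × 1.18) = 17.8 m/s

18 m s⁻¹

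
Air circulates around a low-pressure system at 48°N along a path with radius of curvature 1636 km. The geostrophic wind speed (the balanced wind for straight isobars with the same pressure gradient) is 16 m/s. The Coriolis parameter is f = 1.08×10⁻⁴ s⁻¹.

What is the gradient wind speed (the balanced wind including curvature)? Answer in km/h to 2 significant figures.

Around a low, centrifugal force acts outward with Coriolis, so pressure-gradient force balances both:
(1/ρ)|∂P/∂n| = fV + V²/R  →  V² + fR·V − fR·V_g = 0
With fR = 1.08×10⁻⁴ × 1636×10³ m = 177 m/s:
V = [−fR + √((fR)² + 4 fR V_g)]/2 = [−177 + √(177² + 4×177×16)]/2 = 14.8 m/s
Subgeostrophic (V < V_g = 16 m/s), as expected around a low.
Converting: 14.8 m/s × 3.6 = 53 km/h

53 km/h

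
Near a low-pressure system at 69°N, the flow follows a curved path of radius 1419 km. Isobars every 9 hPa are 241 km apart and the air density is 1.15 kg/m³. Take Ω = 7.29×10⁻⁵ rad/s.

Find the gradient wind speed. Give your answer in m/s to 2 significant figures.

21 m/s

Coriolis parameter at 69°N:
f = 2Ω sin φ = 2 × 7.29×10⁻⁵ × sin 69° = 1.36×10⁻⁴ s⁻¹
Pressure gradient: |∂P/∂n| = 900 Pa / 241000 m = 3.73×10⁻³ Pa/m
Geostrophic speed: V_g = |∂P/∂n|/(fρ) = 3.73×10⁻³/(1.36×10⁻⁴ × 1.15) = 23.9 m/s
Around a low, centrifugal force acts outward with Coriolis, so pressure-gradient force balances both:
(1/ρ)|∂P/∂n| = fV + V²/R  →  V² + fR·V − fR·V_g = 0
With fR = 1.36×10⁻⁴ × 1419×10³ m = 193 m/s:
V = [−fR + √((fR)² + 4 fR V_g)]/2 = [−193 + √(193² + 4×193×23.9)]/2 = 21.5 m/s
Subgeostrophic (V < V_g = 23.9 m/s), as expected around a low.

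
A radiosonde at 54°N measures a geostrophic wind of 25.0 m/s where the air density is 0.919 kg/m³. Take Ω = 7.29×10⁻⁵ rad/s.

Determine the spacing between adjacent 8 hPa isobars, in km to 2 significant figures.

300 km

Coriolis parameter at 54°N:
f = 2Ω sin φ = 2 × 7.29×10⁻⁵ × sin 54° = 1.18×10⁻⁴ s⁻¹
Geostrophic balance rearranged: |∂P/∂n| = f ρ V_g
|∂P/∂n| = 1.18×10⁻⁴ × 0.919 × 25.0 = 2.71×10⁻³ Pa/m
Isobar spacing: Δn = ΔP/|∂P/∂n| = 800 Pa / 2.71×10⁻³ Pa/m = 295202 m ≈ 300 km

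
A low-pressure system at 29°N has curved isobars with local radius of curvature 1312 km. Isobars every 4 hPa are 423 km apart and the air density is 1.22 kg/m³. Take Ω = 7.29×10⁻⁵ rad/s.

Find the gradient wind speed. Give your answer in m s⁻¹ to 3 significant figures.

Coriolis parameter at 29°N:
f = 2Ω sin φ = 2 × 7.29×10⁻⁵ × sin 29° = 7.07×10⁻⁵ s⁻¹
Pressure gradient: |∂P/∂n| = 400 Pa / 423000 m = 9.46×10⁻⁴ Pa/m
Geostrophic speed: V_g = |∂P/∂n|/(fρ) = 9.46×10⁻⁴/(7.07×10⁻⁵ × 1.22) = 11.0 m/s
Around a low, centrifugal force acts outward with Coriolis, so pressure-gradient force balances both:
(1/ρ)|∂P/∂n| = fV + V²/R  →  V² + fR·V − fR·V_g = 0
With fR = 7.07×10⁻⁵ × 1312×10³ m = 92.7 m/s:
V = [−fR + √((fR)² + 4 fR V_g)]/2 = [−92.7 + √(92.7² + 4×92.7×11)]/2 = 9.91 m/s
Subgeostrophic (V < V_g = 11 m/s), as expected around a low.

9.91 m s⁻¹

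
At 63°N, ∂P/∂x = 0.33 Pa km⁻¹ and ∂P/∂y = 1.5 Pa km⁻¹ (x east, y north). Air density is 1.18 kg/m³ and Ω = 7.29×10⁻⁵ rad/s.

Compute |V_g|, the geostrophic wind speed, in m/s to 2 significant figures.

Coriolis parameter at 63°N:
f = 2Ω sin φ = 2 × 7.29×10⁻⁵ × sin 63° = 1.30×10⁻⁴ s⁻¹
Component geostrophic relations (x east, y north):
u_g = −(1/(fρ)) ∂P/∂y,  v_g = (1/(fρ)) ∂P/∂x
u_g = −(1.5×10⁻³)/(1.30×10⁻⁴ × 1.18) = −9.79 m/s;  v_g = (0.33×10⁻³)/(1.30×10⁻⁴ × 1.18) = 2.15 m/s
|V_g| = √(u_g² + v_g²) = 10.0 m/s

10 m/s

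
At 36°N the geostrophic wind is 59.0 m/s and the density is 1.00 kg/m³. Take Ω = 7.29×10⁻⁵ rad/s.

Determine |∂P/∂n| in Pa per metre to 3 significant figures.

5.06×10⁻³ Pa/m

Coriolis parameter at 36°N:
f = 2Ω sin φ = 2 × 7.29×10⁻⁵ × sin 36° = 8.57×10⁻⁵ s⁻¹
Geostrophic balance rearranged: |∂P/∂n| = f ρ V_g
|∂P/∂n| = 8.57×10⁻⁵ × 1.00 × 59.0 = 5.06×10⁻³ Pa/m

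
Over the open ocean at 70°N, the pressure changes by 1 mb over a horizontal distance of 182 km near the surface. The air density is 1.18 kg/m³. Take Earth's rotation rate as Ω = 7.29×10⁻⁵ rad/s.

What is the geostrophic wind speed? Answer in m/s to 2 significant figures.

3.4 m/s

Coriolis parameter at 70°N:
f = 2Ω sin φ = 2 × 7.29×10⁻⁵ × sin 70° = 1.37×10⁻⁴ s⁻¹
Pressure gradient: |∂P/∂n| = 100 Pa / 182000 m = 5.49×10⁻⁴ Pa/m
Geostrophic balance (pressure-gradient force = Coriolis force):
V_g = (1/(fρ)) |∂P/∂n| = 5.49×10⁻⁴ / (1.37×10⁻⁴ × 1.18) = 3.40 m/s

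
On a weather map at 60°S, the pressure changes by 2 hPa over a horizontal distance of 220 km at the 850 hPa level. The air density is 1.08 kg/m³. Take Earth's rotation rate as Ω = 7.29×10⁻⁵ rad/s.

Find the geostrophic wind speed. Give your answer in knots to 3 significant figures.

13.0 knots

Coriolis parameter at 60°S:
f = 2Ω sin φ = 2 × 7.29×10⁻⁵ × sin 60° = 1.26×10⁻⁴ s⁻¹
Pressure gradient: |∂P/∂n| = 200 Pa / 220000 m = 9.09×10⁻⁴ Pa/m
Geostrophic balance (pressure-gradient force = Coriolis force):
V_g = (1/(fρ)) |∂P/∂n| = 9.09×10⁻⁴ / (1.26×10⁻⁴ × 1.08) = 6.67 m/s
Converting: 6.67 m/s × 1.944 = 13.0 knots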